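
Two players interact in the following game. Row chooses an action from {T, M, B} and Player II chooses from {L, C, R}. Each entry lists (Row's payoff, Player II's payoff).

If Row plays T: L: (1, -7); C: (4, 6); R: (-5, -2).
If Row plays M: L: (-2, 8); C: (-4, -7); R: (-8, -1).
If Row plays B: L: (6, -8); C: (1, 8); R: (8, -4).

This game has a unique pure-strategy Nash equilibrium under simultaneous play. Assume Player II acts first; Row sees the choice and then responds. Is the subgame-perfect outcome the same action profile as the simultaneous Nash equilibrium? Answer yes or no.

Row best-responds to each possible Player II move:
- L: Row compares 1, -2, 6 and picks B; Player II would get -8.
- C: Row compares 4, -4, 1 and picks T; Player II would get 6.
- R: Row compares -5, -8, 8 and picks B; Player II would get -4.
Player II's induced payoffs are -8, 6, -4, so Player II commits to C. Subgame-perfect outcome: (T, C) with payoffs (4, 6).
Now find the simultaneous Nash equilibrium.
Row's best replies: L→B; C→T; R→B.
Player II's best replies: T→C; M→L; B→C.
The unique mutual best reply is (T, C), giving (4, 6).
Sequential outcome (T, C) coincides with the Nash profile (T, C).

yes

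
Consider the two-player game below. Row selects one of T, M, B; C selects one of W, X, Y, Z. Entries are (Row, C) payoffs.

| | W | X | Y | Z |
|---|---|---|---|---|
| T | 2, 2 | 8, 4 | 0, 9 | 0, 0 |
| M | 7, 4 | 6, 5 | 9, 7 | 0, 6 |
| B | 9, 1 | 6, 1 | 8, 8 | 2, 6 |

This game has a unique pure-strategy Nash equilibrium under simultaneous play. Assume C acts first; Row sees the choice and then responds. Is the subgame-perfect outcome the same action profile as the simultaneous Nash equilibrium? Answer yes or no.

Row best-responds to each possible C move:
- W → Row plays B (best of 2, 7, 9); C gets 1.
- X → Row plays T (best of 8, 6, 6); C gets 4.
- Y → Row plays M (best of 0, 9, 8); C gets 7.
- Z → Row plays B (best of 0, 0, 2); C gets 6.
Maximizing over 1, 4, 7, 6, C chooses Y. Subgame-perfect outcome: (M, Y) with payoffs (9, 7).
Under simultaneous play:
Row's best replies: W→B; X→T; Y→M; Z→B.
C's best replies: T→Y; M→Y; B→Y.
The unique mutual best reply is (M, Y), giving (9, 7).
Sequential outcome (M, Y) coincides with the Nash profile (M, Y).

yes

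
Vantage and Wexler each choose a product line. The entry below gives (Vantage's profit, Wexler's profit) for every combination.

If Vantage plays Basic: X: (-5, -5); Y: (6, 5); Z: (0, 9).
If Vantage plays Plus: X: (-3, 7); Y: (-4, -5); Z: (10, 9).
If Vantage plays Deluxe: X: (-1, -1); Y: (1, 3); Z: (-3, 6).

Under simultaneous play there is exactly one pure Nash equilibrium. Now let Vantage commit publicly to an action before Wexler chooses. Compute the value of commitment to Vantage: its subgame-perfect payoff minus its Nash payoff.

Backward induction with Vantage moving first.
- Basic: BR = Z, leader payoff 0.
- Plus: BR = Z, leader payoff 10.
- Deluxe: BR = Z, leader payoff -3.
Maximizing over 0, 10, -3, Vantage chooses Plus. Subgame-perfect outcome: (Plus, Z) with payoffs (10, 9).
Now find the simultaneous Nash equilibrium.
Vantage's best replies: X→Deluxe; Y→Basic; Z→Plus.
Wexler's best replies: Basic→Z; Plus→Z; Deluxe→Z.
Only (Plus, Z) has each player best-responding; Nash payoffs (10, 9).
Vantage's commitment gain: 10 − 10 = 0.

0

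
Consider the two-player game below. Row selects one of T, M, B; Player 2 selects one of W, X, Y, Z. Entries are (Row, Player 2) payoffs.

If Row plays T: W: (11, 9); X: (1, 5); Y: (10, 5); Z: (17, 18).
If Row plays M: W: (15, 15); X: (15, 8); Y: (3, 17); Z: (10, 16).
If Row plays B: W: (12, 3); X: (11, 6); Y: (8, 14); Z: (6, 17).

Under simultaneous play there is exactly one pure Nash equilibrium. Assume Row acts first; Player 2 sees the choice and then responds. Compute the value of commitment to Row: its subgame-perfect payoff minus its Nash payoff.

Solve by backward induction (Row leads).
- T: Player 2 compares 9, 5, 5, 18 and picks Z; Row would get 17.
- M: Player 2 compares 15, 8, 17, 16 and picks Y; Row would get 3.
- B: Player 2 compares 3, 6, 14, 17 and picks Z; Row would get 6.
Row's induced payoffs are 17, 3, 6, so Row commits to T. Subgame-perfect outcome: (T, Z) with payoffs (17, 18).
For the simultaneous game, intersect best replies.
Row's best replies: W→M; X→M; Y→T; Z→T.
Player 2's best replies: T→Z; M→Y; B→Z.
Only (T, Z) has each player best-responding; Nash payoffs (17, 18).
Row's commitment gain: 17 − 17 = 0.

0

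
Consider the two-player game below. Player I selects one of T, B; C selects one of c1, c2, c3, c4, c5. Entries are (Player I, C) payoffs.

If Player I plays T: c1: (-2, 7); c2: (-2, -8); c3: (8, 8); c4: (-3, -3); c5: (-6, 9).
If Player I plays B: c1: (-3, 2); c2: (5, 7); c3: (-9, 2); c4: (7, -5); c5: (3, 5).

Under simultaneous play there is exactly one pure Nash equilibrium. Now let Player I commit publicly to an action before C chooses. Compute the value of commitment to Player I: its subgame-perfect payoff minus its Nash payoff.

C best-responds to each possible Player I move:
- T → C plays c5 (best of 7, -8, 8, -3, 9); Player I gets -6.
- B → C plays c2 (best of 2, 7, 2, -5, 5); Player I gets 5.
Maximizing over -6, 5, Player I chooses B. Subgame-perfect outcome: (B, c2) with payoffs (5, 7).
Under simultaneous play:
Player I's best replies: c1→T; c2→B; c3→T; c4→B; c5→B.
C's best replies: T→c5; B→c2.
Only (B, c2) has each player best-responding; Nash payoffs (5, 7).
Player I's commitment gain: 5 − 5 = 0.

0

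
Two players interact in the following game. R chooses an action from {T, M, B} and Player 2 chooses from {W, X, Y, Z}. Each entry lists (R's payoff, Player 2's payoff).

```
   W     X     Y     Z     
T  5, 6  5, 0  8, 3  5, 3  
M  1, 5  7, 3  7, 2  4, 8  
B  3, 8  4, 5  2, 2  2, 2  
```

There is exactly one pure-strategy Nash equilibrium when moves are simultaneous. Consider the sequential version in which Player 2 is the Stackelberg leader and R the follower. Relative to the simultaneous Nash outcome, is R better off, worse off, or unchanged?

Work backward from R's decision.
- W: R compares 5, 1, 3 and picks T; Player 2 would get 6.
- X: R compares 5, 7, 4 and picks M; Player 2 would get 3.
- Y: R compares 8, 7, 2 and picks T; Player 2 would get 3.
- Z: R compares 5, 4, 2 and picks T; Player 2 would get 3.
Player 2's induced payoffs are 6, 3, 3, 3, so Player 2 commits to W. Subgame-perfect outcome: (T, W) with payoffs (5, 6).
Now find the simultaneous Nash equilibrium.
R's best replies: W→T; X→M; Y→T; Z→T.
Player 2's best replies: T→W; M→Z; B→W.
Only (T, W) has each player best-responding; Nash payoffs (5, 6).
R earns 5 sequentially versus 5 at the Nash outcome: unchanged.

unchanged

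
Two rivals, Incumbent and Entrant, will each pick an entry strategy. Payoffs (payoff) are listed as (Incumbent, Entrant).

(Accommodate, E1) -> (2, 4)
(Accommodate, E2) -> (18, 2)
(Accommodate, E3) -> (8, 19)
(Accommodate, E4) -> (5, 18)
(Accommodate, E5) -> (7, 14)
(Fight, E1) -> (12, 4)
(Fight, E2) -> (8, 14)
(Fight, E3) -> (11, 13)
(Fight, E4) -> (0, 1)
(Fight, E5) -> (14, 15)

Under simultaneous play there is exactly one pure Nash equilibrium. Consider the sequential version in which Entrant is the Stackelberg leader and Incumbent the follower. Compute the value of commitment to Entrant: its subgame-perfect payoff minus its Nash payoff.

3

Work backward from Incumbent's decision.
- E1 → Incumbent plays Fight (best of 2, 12); Entrant gets 4.
- E2 → Incumbent plays Accommodate (best of 18, 8); Entrant gets 2.
- E3 → Incumbent plays Fight (best of 8, 11); Entrant gets 13.
- E4 → Incumbent plays Accommodate (best of 5, 0); Entrant gets 18.
- E5 → Incumbent plays Fight (best of 7, 14); Entrant gets 15.
Maximizing over 4, 2, 13, 18, 15, Entrant chooses E4. Subgame-perfect outcome: (Accommodate, E4) with payoffs (5, 18).
Under simultaneous play:
Incumbent's best replies: E1→Fight; E2→Accommodate; E3→Fight; E4→Accommodate; E5→Fight.
Entrant's best replies: Accommodate→E3; Fight→E5.
The unique mutual best reply is (Fight, E5), giving (14, 15).
Entrant's commitment gain: 18 − 15 = 3.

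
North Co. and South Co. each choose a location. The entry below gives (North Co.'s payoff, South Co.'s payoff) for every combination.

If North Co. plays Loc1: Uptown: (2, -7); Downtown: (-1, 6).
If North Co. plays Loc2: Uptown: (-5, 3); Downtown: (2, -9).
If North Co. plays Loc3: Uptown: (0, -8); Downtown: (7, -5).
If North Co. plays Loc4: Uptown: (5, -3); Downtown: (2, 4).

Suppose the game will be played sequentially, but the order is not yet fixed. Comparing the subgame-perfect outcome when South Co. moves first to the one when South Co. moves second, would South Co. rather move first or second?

If North Co. leads: South Co.'s best replies are Loc1→Downtown, Loc2→Uptown, Loc3→Downtown, Loc4→Downtown; North Co.'s induced payoffs -1, -5, 7, 2; outcome (Loc3, Downtown), payoffs (7, -5).
If South Co. leads: North Co.'s best replies are Uptown→Loc4, Downtown→Loc3; South Co.'s induced payoffs -3, -5; outcome (Loc4, Uptown), payoffs (5, -3).
South Co. gets -3 moving first and -5 moving second, so South Co. prefers to move first.

first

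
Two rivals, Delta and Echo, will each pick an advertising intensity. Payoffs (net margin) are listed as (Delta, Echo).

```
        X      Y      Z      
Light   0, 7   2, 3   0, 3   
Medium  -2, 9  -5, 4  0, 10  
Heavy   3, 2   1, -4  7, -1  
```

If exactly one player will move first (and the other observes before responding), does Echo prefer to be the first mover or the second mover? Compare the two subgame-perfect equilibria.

first

If Delta leads: Echo's best replies are Light→X, Medium→Z, Heavy→X; Delta's induced payoffs 0, 0, 3; outcome (Heavy, X), payoffs (3, 2).
If Echo leads: Delta's best replies are X→Heavy, Y→Light, Z→Heavy; Echo's induced payoffs 2, 3, -1; outcome (Light, Y), payoffs (2, 3).
Echo gets 3 moving first and 2 moving second, so Echo prefers to move first.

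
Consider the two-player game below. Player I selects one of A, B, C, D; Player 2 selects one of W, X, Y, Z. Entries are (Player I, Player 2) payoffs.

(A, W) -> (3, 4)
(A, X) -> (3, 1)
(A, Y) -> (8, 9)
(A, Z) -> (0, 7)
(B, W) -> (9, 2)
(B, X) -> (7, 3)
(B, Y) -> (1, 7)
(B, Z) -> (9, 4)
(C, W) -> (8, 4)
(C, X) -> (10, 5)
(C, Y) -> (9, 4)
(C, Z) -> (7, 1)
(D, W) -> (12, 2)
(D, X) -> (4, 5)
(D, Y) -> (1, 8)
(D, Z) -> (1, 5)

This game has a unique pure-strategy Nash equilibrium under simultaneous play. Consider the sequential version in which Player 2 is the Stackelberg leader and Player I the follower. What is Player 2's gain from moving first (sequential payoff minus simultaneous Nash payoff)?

Backward induction with Player 2 moving first.
- W: Player I compares 3, 9, 8, 12 and picks D; Player 2 would get 2.
- X: Player I compares 3, 7, 10, 4 and picks C; Player 2 would get 5.
- Y: Player I compares 8, 1, 9, 1 and picks C; Player 2 would get 4.
- Z: Player I compares 0, 9, 7, 1 and picks B; Player 2 would get 4.
Player 2's induced payoffs are 2, 5, 4, 4, so Player 2 commits to X. Subgame-perfect outcome: (C, X) with payoffs (10, 5).
Under simultaneous play:
Player I's best replies: W→D; X→C; Y→C; Z→B.
Player 2's best replies: A→Y; B→Y; C→X; D→Y.
The unique mutual best reply is (C, X), giving (10, 5).
Player 2's commitment gain: 5 − 5 = 0.

0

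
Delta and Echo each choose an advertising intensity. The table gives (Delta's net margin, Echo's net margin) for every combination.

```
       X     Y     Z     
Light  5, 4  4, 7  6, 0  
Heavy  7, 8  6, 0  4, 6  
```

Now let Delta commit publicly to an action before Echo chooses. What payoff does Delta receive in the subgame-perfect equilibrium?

Work backward from Echo's decision.
- Light → Echo plays Y (best of 4, 7, 0); Delta gets 4.
- Heavy → Echo plays X (best of 8, 0, 6); Delta gets 7.
Among 4, 7, the best is 7 at Heavy. Subgame-perfect outcome: (Heavy, X) with payoffs (7, 8).

7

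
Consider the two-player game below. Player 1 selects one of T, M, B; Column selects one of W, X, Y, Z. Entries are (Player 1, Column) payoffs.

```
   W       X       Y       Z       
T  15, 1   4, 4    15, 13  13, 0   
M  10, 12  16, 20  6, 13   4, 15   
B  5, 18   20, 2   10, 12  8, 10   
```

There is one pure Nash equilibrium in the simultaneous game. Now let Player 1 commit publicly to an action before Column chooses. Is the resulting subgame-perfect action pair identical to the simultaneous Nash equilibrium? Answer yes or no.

Work backward from Column's decision.
- T → Column plays Y (best of 1, 4, 13, 0); Player 1 gets 15.
- M → Column plays X (best of 12, 20, 13, 15); Player 1 gets 16.
- B → Column plays W (best of 18, 2, 12, 10); Player 1 gets 5.
Player 1's induced payoffs are 15, 16, 5, so Player 1 commits to M. Subgame-perfect outcome: (M, X) with payoffs (16, 20).
Under simultaneous play:
Player 1's best replies: W→T; X→B; Y→T; Z→T.
Column's best replies: T→Y; M→X; B→W.
Only (T, Y) has each player best-responding; Nash payoffs (15, 13).
Sequential outcome (M, X) differs from the Nash profile (T, Y).

no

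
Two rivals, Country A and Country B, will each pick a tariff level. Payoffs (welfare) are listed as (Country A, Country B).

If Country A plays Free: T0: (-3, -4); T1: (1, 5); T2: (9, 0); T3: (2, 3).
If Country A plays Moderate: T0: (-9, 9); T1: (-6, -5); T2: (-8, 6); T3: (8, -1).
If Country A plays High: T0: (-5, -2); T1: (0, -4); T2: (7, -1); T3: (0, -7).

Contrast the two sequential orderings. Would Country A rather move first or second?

If Country A leads: Country B's best replies are Free→T1, Moderate→T0, High→T2; Country A's induced payoffs 1, -9, 7; outcome (High, T2), payoffs (7, -1).
If Country B leads: Country A's best replies are T0→Free, T1→Free, T2→Free, T3→Moderate; Country B's induced payoffs -4, 5, 0, -1; outcome (Free, T1), payoffs (1, 5).
Country A gets 7 moving first and 1 moving second, so Country A prefers to move first.

first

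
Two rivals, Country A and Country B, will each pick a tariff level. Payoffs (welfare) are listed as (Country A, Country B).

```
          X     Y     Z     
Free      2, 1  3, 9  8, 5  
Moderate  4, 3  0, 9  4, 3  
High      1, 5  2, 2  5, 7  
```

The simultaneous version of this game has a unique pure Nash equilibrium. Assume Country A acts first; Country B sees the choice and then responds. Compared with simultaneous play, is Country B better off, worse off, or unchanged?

worse off

Work backward from Country B's decision.
- Free → Country B plays Y (best of 1, 9, 5); Country A gets 3.
- Moderate → Country B plays Y (best of 3, 9, 3); Country A gets 0.
- High → Country B plays Z (best of 5, 2, 7); Country A gets 5.
Maximizing over 3, 0, 5, Country A chooses High. Subgame-perfect outcome: (High, Z) with payoffs (5, 7).
Now find the simultaneous Nash equilibrium.
Country A's best replies: X→Moderate; Y→Free; Z→Free.
Country B's best replies: Free→Y; Moderate→Y; High→Z.
The unique mutual best reply is (Free, Y), giving (3, 9).
Country B earns 7 sequentially versus 9 at the Nash outcome: worse off.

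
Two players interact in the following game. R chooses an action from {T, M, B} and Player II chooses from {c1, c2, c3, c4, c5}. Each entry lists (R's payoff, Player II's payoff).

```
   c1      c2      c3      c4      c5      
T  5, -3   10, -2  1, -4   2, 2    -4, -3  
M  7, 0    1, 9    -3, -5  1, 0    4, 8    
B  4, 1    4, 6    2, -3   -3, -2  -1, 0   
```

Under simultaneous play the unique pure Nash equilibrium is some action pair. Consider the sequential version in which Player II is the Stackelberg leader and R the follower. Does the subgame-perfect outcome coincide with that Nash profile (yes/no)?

Solve by backward induction (Player II leads).
- c1: R compares 5, 7, 4 and picks M; Player II would get 0.
- c2: R compares 10, 1, 4 and picks T; Player II would get -2.
- c3: R compares 1, -3, 2 and picks B; Player II would get -3.
- c4: R compares 2, 1, -3 and picks T; Player II would get 2.
- c5: R compares -4, 4, -1 and picks M; Player II would get 8.
Among 0, -2, -3, 2, 8, the best is 8 at c5. Subgame-perfect outcome: (M, c5) with payoffs (4, 8).
Under simultaneous play:
R's best replies: c1→M; c2→T; c3→B; c4→T; c5→M.
Player II's best replies: T→c4; M→c2; B→c2.
The unique mutual best reply is (T, c4), giving (2, 2).
Sequential outcome (M, c5) differs from the Nash profile (T, c4).

no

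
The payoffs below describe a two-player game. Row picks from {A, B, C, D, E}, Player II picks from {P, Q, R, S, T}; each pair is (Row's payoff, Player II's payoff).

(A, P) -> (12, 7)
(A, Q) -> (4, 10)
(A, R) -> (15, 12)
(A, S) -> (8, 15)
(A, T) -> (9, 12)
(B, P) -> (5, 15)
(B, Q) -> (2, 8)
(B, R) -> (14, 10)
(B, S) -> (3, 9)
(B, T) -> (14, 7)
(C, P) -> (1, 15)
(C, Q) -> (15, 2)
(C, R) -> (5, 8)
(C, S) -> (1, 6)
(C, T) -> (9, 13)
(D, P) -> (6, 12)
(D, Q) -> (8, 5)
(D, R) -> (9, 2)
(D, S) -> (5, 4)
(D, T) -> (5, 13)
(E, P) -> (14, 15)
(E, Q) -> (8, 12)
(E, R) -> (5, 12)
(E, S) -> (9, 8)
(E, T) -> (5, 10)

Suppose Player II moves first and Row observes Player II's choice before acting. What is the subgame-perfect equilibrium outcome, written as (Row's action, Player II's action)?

Solve by backward induction (Player II leads).
- P → Row plays E (best of 12, 5, 1, 6, 14); Player II gets 15.
- Q → Row plays C (best of 4, 2, 15, 8, 8); Player II gets 2.
- R → Row plays A (best of 15, 14, 5, 9, 5); Player II gets 12.
- S → Row plays E (best of 8, 3, 1, 5, 9); Player II gets 8.
- T → Row plays B (best of 9, 14, 9, 5, 5); Player II gets 7.
Player II's induced payoffs are 15, 2, 12, 8, 7, so Player II commits to P. Subgame-perfect outcome: (E, P) with payoffs (14, 15).

(E, P)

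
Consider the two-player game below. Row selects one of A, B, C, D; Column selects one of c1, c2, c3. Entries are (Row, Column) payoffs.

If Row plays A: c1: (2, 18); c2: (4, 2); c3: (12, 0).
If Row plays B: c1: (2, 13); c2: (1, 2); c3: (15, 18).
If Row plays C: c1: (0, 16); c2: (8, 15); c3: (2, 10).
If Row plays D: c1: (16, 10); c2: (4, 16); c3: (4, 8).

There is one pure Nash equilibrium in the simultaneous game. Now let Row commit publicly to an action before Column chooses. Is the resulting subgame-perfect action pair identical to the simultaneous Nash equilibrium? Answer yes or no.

yes

Solve by backward induction (Row leads).
- A → Column plays c1 (best of 18, 2, 0); Row gets 2.
- B → Column plays c3 (best of 13, 2, 18); Row gets 15.
- C → Column plays c1 (best of 16, 15, 10); Row gets 0.
- D → Column plays c2 (best of 10, 16, 8); Row gets 4.
Maximizing over 2, 15, 0, 4, Row chooses B. Subgame-perfect outcome: (B, c3) with payoffs (15, 18).
For the simultaneous game, intersect best replies.
Row's best replies: c1→D; c2→C; c3→B.
Column's best replies: A→c1; B→c3; C→c1; D→c2.
Only (B, c3) has each player best-responding; Nash payoffs (15, 18).
Sequential outcome (B, c3) coincides with the Nash profile (B, c3).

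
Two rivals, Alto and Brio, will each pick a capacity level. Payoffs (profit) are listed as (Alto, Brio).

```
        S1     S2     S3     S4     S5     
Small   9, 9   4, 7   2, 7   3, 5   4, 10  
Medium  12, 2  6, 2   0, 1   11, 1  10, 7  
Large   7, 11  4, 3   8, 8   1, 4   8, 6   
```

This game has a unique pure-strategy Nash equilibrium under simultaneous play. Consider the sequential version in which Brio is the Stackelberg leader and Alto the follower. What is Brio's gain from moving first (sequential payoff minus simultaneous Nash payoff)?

1

Backward induction with Brio moving first.
- S1: BR = Medium, leader payoff 2.
- S2: BR = Medium, leader payoff 2.
- S3: BR = Large, leader payoff 8.
- S4: BR = Medium, leader payoff 1.
- S5: BR = Medium, leader payoff 7.
Among 2, 2, 8, 1, 7, the best is 8 at S3. Subgame-perfect outcome: (Large, S3) with payoffs (8, 8).
Now find the simultaneous Nash equilibrium.
Alto's best replies: S1→Medium; S2→Medium; S3→Large; S4→Medium; S5→Medium.
Brio's best replies: Small→S5; Medium→S5; Large→S1.
The unique mutual best reply is (Medium, S5), giving (10, 7).
Brio's commitment gain: 8 − 7 = 1.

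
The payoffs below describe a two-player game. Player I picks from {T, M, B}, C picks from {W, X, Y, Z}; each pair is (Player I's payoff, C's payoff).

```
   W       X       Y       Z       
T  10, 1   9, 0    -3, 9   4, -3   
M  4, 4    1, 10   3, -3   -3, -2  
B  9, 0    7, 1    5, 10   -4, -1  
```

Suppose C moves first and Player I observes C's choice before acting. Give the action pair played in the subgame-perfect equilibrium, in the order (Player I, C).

(B, Y)

Backward induction with C moving first.
- W: BR = T, leader payoff 1.
- X: BR = T, leader payoff 0.
- Y: BR = B, leader payoff 10.
- Z: BR = T, leader payoff -3.
Among 1, 0, 10, -3, the best is 10 at Y. Subgame-perfect outcome: (B, Y) with payoffs (5, 10).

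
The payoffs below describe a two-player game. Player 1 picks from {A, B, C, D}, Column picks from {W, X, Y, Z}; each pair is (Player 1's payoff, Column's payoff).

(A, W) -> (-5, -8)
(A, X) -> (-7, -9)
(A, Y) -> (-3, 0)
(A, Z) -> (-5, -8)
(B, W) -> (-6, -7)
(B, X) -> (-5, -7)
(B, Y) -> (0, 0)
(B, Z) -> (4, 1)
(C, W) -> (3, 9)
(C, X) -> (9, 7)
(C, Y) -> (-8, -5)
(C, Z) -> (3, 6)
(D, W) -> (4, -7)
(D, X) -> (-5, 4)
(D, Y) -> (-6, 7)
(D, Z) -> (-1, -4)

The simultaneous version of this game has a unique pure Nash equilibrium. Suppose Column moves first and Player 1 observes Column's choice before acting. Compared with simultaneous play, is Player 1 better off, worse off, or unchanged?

better off

Player 1 best-responds to each possible Column move:
- W: Player 1 compares -5, -6, 3, 4 and picks D; Column would get -7.
- X: Player 1 compares -7, -5, 9, -5 and picks C; Column would get 7.
- Y: Player 1 compares -3, 0, -8, -6 and picks B; Column would get 0.
- Z: Player 1 compares -5, 4, 3, -1 and picks B; Column would get 1.
Among -7, 7, 0, 1, the best is 7 at X. Subgame-perfect outcome: (C, X) with payoffs (9, 7).
For the simultaneous game, intersect best replies.
Player 1's best replies: W→D; X→C; Y→B; Z→B.
Column's best replies: A→Y; B→Z; C→W; D→Y.
Only (B, Z) has each player best-responding; Nash payoffs (4, 1).
Player 1 earns 9 sequentially versus 4 at the Nash outcome: better off.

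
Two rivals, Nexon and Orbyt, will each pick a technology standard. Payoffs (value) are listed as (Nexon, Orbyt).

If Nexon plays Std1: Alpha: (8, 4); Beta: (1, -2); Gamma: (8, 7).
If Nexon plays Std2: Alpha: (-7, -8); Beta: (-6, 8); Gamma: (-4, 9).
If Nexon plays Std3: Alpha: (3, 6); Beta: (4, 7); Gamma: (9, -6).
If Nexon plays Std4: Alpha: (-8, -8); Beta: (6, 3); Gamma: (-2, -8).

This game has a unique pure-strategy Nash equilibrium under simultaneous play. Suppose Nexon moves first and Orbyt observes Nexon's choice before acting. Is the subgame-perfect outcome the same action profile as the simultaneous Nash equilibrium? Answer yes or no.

no

Backward induction with Nexon moving first.
- Std1: BR = Gamma, leader payoff 8.
- Std2: BR = Gamma, leader payoff -4.
- Std3: BR = Beta, leader payoff 4.
- Std4: BR = Beta, leader payoff 6.
Among 8, -4, 4, 6, the best is 8 at Std1. Subgame-perfect outcome: (Std1, Gamma) with payoffs (8, 7).
Under simultaneous play:
Nexon's best replies: Alpha→Std1; Beta→Std4; Gamma→Std3.
Orbyt's best replies: Std1→Gamma; Std2→Gamma; Std3→Beta; Std4→Beta.
Only (Std4, Beta) has each player best-responding; Nash payoffs (6, 3).
Sequential outcome (Std1, Gamma) differs from the Nash profile (Std4, Beta).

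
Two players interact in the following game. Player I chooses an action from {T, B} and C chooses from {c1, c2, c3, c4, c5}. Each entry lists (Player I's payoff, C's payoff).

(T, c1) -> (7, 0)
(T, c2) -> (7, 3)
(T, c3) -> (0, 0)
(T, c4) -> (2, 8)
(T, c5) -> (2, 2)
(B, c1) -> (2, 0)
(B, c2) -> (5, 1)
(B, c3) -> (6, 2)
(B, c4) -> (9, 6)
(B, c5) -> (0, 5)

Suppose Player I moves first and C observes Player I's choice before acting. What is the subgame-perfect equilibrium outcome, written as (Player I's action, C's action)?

C best-responds to each possible Player I move:
- T → C plays c4 (best of 0, 3, 0, 8, 2); Player I gets 2.
- B → C plays c4 (best of 0, 1, 2, 6, 5); Player I gets 9.
Player I's induced payoffs are 2, 9, so Player I commits to B. Subgame-perfect outcome: (B, c4) with payoffs (9, 6).

(B, c4)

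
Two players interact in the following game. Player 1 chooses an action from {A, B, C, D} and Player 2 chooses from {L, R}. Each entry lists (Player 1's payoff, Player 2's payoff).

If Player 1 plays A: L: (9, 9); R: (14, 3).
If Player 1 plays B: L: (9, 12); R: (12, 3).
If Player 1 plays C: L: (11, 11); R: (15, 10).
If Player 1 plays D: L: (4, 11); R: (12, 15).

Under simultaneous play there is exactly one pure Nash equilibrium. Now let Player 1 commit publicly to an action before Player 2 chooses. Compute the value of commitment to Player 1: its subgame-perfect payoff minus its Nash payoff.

Work backward from Player 2's decision.
- A: Player 2 compares 9, 3 and picks L; Player 1 would get 9.
- B: Player 2 compares 12, 3 and picks L; Player 1 would get 9.
- C: Player 2 compares 11, 10 and picks L; Player 1 would get 11.
- D: Player 2 compares 11, 15 and picks R; Player 1 would get 12.
Player 1's induced payoffs are 9, 9, 11, 12, so Player 1 commits to D. Subgame-perfect outcome: (D, R) with payoffs (12, 15).
Now find the simultaneous Nash equilibrium.
Player 1's best replies: L→C; R→C.
Player 2's best replies: A→L; B→L; C→L; D→R.
The unique mutual best reply is (C, L), giving (11, 11).
Player 1's commitment gain: 12 − 11 = 1.

1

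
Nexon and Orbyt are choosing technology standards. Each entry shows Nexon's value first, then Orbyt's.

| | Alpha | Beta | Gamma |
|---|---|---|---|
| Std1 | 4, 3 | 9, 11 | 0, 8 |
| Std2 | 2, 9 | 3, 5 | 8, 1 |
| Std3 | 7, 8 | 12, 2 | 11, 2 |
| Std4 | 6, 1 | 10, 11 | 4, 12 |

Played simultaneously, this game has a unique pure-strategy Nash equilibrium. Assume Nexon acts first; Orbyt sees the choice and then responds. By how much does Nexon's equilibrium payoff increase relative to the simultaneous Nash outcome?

2

Orbyt best-responds to each possible Nexon move:
- Std1: BR = Beta, leader payoff 9.
- Std2: BR = Alpha, leader payoff 2.
- Std3: BR = Alpha, leader payoff 7.
- Std4: BR = Gamma, leader payoff 4.
Among 9, 2, 7, 4, the best is 9 at Std1. Subgame-perfect outcome: (Std1, Beta) with payoffs (9, 11).
Under simultaneous play:
Nexon's best replies: Alpha→Std3; Beta→Std3; Gamma→Std3.
Orbyt's best replies: Std1→Beta; Std2→Alpha; Std3→Alpha; Std4→Gamma.
Only (Std3, Alpha) has each player best-responding; Nash payoffs (7, 8).
Nexon's commitment gain: 9 − 7 = 2.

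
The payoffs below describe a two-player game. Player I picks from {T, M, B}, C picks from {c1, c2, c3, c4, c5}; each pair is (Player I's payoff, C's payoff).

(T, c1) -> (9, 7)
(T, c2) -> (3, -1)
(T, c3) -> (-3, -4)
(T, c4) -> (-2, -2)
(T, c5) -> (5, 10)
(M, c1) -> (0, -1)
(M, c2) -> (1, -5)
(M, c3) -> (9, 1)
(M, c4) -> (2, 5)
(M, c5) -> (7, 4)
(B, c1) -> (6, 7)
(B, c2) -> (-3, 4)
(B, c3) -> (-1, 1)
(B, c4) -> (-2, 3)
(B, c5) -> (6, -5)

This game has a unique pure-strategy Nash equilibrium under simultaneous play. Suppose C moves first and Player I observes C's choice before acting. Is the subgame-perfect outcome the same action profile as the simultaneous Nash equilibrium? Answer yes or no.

no

Solve by backward induction (C leads).
- c1: BR = T, leader payoff 7.
- c2: BR = T, leader payoff -1.
- c3: BR = M, leader payoff 1.
- c4: BR = M, leader payoff 5.
- c5: BR = M, leader payoff 4.
Among 7, -1, 1, 5, 4, the best is 7 at c1. Subgame-perfect outcome: (T, c1) with payoffs (9, 7).
Now find the simultaneous Nash equilibrium.
Player I's best replies: c1→T; c2→T; c3→M; c4→M; c5→M.
C's best replies: T→c5; M→c4; B→c1.
Only (M, c4) has each player best-responding; Nash payoffs (2, 5).
Sequential outcome (T, c1) differs from the Nash profile (M, c4).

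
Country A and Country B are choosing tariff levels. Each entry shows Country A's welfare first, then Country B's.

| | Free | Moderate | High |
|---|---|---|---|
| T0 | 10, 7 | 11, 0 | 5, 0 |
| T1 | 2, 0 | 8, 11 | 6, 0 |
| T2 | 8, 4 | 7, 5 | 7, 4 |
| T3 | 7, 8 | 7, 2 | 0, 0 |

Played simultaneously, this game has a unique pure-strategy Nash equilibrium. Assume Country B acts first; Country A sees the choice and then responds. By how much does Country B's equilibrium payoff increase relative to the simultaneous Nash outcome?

Solve by backward induction (Country B leads).
- Free: BR = T0, leader payoff 7.
- Moderate: BR = T0, leader payoff 0.
- High: BR = T2, leader payoff 4.
Maximizing over 7, 0, 4, Country B chooses Free. Subgame-perfect outcome: (T0, Free) with payoffs (10, 7).
For the simultaneous game, intersect best replies.
Country A's best replies: Free→T0; Moderate→T0; High→T2.
Country B's best replies: T0→Free; T1→Moderate; T2→Moderate; T3→Free.
The unique mutual best reply is (T0, Free), giving (10, 7).
Country B's commitment gain: 7 − 7 = 0.

0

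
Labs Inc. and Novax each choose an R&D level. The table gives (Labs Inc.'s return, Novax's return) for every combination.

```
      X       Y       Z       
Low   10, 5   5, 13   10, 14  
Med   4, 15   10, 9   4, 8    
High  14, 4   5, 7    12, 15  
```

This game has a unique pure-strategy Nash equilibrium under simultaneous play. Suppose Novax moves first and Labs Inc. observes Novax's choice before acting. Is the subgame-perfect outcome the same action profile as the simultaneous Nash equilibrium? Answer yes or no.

yes

Solve by backward induction (Novax leads).
- X: Labs Inc. compares 10, 4, 14 and picks High; Novax would get 4.
- Y: Labs Inc. compares 5, 10, 5 and picks Med; Novax would get 9.
- Z: Labs Inc. compares 10, 4, 12 and picks High; Novax would get 15.
Maximizing over 4, 9, 15, Novax chooses Z. Subgame-perfect outcome: (High, Z) with payoffs (12, 15).
Now find the simultaneous Nash equilibrium.
Labs Inc.'s best replies: X→High; Y→Med; Z→High.
Novax's best replies: Low→Z; Med→X; High→Z.
The unique mutual best reply is (High, Z), giving (12, 15).
Sequential outcome (High, Z) coincides with the Nash profile (High, Z).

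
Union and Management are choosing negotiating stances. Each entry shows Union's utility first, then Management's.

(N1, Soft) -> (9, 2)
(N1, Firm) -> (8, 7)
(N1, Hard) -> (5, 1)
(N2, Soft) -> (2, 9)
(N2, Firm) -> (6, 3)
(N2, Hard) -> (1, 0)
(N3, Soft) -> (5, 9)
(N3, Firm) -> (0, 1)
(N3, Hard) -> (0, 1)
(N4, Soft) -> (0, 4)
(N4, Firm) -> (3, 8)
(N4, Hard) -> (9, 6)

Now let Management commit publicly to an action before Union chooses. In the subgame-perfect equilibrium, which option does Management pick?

Firm

Union best-responds to each possible Management move:
- Soft: Union compares 9, 2, 5, 0 and picks N1; Management would get 2.
- Firm: Union compares 8, 6, 0, 3 and picks N1; Management would get 7.
- Hard: Union compares 5, 1, 0, 9 and picks N4; Management would get 6.
Among 2, 7, 6, the best is 7 at Firm. Subgame-perfect outcome: (N1, Firm) with payoffs (8, 7).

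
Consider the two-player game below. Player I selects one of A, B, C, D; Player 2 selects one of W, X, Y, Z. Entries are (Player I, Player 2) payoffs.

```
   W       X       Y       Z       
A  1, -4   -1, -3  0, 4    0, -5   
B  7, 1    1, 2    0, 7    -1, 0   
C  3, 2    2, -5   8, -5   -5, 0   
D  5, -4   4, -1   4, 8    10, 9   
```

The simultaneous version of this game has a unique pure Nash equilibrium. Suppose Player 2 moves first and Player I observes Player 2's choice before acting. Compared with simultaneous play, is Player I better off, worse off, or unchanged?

unchanged

Backward induction with Player 2 moving first.
- W: Player I compares 1, 7, 3, 5 and picks B; Player 2 would get 1.
- X: Player I compares -1, 1, 2, 4 and picks D; Player 2 would get -1.
- Y: Player I compares 0, 0, 8, 4 and picks C; Player 2 would get -5.
- Z: Player I compares 0, -1, -5, 10 and picks D; Player 2 would get 9.
Maximizing over 1, -1, -5, 9, Player 2 chooses Z. Subgame-perfect outcome: (D, Z) with payoffs (10, 9).
Now find the simultaneous Nash equilibrium.
Player I's best replies: W→B; X→D; Y→C; Z→D.
Player 2's best replies: A→Y; B→Y; C→W; D→Z.
The unique mutual best reply is (D, Z), giving (10, 9).
Player I earns 10 sequentially versus 10 at the Nash outcome: unchanged.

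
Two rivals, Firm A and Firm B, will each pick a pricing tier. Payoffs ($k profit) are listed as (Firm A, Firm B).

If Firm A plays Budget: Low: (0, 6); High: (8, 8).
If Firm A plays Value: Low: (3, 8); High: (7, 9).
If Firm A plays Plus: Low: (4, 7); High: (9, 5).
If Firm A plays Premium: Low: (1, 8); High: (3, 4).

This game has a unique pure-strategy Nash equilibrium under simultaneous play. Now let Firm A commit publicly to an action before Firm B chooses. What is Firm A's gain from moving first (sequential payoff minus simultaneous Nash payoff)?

4

Firm B best-responds to each possible Firm A move:
- Budget: Firm B compares 6, 8 and picks High; Firm A would get 8.
- Value: Firm B compares 8, 9 and picks High; Firm A would get 7.
- Plus: Firm B compares 7, 5 and picks Low; Firm A would get 4.
- Premium: Firm B compares 8, 4 and picks Low; Firm A would get 1.
Firm A's induced payoffs are 8, 7, 4, 1, so Firm A commits to Budget. Subgame-perfect outcome: (Budget, High) with payoffs (8, 8).
Under simultaneous play:
Firm A's best replies: Low→Plus; High→Plus.
Firm B's best replies: Budget→High; Value→High; Plus→Low; Premium→Low.
Only (Plus, Low) has each player best-responding; Nash payoffs (4, 7).
Firm A's commitment gain: 8 − 4 = 4.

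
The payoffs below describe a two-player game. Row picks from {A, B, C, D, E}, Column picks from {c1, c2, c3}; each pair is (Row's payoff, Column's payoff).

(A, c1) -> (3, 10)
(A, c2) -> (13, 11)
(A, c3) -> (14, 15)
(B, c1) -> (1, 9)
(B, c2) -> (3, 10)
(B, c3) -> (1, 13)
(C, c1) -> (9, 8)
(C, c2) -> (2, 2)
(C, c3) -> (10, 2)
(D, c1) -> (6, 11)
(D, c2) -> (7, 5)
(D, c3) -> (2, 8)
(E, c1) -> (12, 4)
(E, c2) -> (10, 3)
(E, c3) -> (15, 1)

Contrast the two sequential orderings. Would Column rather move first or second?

If Row leads: Column's best replies are A→c3, B→c3, C→c1, D→c1, E→c1; Row's induced payoffs 14, 1, 9, 6, 12; outcome (A, c3), payoffs (14, 15).
If Column leads: Row's best replies are c1→E, c2→A, c3→E; Column's induced payoffs 4, 11, 1; outcome (A, c2), payoffs (13, 11).
Column gets 11 moving first and 15 moving second, so Column prefers to move second.

second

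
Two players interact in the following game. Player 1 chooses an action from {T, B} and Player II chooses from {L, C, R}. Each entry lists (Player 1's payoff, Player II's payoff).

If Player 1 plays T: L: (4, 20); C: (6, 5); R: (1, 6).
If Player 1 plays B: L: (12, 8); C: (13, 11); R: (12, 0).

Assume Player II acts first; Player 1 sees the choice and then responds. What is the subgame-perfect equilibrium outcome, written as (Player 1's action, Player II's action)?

Solve by backward induction (Player II leads).
- L: BR = B, leader payoff 8.
- C: BR = B, leader payoff 11.
- R: BR = B, leader payoff 0.
Maximizing over 8, 11, 0, Player II chooses C. Subgame-perfect outcome: (B, C) with payoffs (13, 11).

(B, C)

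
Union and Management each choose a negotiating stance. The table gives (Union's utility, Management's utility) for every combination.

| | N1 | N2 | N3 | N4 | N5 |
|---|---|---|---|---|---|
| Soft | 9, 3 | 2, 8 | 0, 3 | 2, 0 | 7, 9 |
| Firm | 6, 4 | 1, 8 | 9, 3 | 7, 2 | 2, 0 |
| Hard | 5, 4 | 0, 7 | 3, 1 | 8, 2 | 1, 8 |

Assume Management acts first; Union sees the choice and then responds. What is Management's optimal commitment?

N5

Solve by backward induction (Management leads).
- N1 → Union plays Soft (best of 9, 6, 5); Management gets 3.
- N2 → Union plays Soft (best of 2, 1, 0); Management gets 8.
- N3 → Union plays Firm (best of 0, 9, 3); Management gets 3.
- N4 → Union plays Hard (best of 2, 7, 8); Management gets 2.
- N5 → Union plays Soft (best of 7, 2, 1); Management gets 9.
Among 3, 8, 3, 2, 9, the best is 9 at N5. Subgame-perfect outcome: (Soft, N5) with payoffs (7, 9).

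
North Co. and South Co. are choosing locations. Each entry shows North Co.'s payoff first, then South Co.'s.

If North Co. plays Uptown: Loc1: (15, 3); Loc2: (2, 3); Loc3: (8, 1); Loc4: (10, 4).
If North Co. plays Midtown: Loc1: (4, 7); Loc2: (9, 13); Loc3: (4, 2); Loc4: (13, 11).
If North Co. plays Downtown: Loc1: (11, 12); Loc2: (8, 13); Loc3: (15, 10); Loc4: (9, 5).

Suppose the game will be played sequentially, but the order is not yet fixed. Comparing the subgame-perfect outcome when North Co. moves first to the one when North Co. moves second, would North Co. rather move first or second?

first

If North Co. leads: South Co.'s best replies are Uptown→Loc4, Midtown→Loc2, Downtown→Loc2; North Co.'s induced payoffs 10, 9, 8; outcome (Uptown, Loc4), payoffs (10, 4).
If South Co. leads: North Co.'s best replies are Loc1→Uptown, Loc2→Midtown, Loc3→Downtown, Loc4→Midtown; South Co.'s induced payoffs 3, 13, 10, 11; outcome (Midtown, Loc2), payoffs (9, 13).
North Co. gets 10 moving first and 9 moving second, so North Co. prefers to move first.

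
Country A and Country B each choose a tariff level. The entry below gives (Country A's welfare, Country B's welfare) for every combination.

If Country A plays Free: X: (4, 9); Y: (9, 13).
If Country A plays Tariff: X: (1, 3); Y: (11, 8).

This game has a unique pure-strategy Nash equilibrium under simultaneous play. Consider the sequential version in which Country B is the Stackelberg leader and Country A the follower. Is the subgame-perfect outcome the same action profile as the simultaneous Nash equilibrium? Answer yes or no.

Solve by backward induction (Country B leads).
- X → Country A plays Free (best of 4, 1); Country B gets 9.
- Y → Country A plays Tariff (best of 9, 11); Country B gets 8.
Country B's induced payoffs are 9, 8, so Country B commits to X. Subgame-perfect outcome: (Free, X) with payoffs (4, 9).
Now find the simultaneous Nash equilibrium.
Country A's best replies: X→Free; Y→Tariff.
Country B's best replies: Free→Y; Tariff→Y.
The unique mutual best reply is (Tariff, Y), giving (11, 8).
Sequential outcome (Free, X) differs from the Nash profile (Tariff, Y).

no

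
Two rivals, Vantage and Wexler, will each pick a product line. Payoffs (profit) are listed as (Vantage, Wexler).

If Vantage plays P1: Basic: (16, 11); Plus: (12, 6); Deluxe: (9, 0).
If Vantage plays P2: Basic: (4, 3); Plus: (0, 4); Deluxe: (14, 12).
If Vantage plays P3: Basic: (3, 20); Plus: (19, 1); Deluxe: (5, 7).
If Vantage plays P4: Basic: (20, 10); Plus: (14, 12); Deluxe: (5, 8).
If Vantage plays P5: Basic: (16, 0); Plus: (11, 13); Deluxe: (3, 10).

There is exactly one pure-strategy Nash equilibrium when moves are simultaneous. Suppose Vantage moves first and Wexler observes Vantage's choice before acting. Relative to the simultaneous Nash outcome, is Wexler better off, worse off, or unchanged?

Wexler best-responds to each possible Vantage move:
- P1: Wexler compares 11, 6, 0 and picks Basic; Vantage would get 16.
- P2: Wexler compares 3, 4, 12 and picks Deluxe; Vantage would get 14.
- P3: Wexler compares 20, 1, 7 and picks Basic; Vantage would get 3.
- P4: Wexler compares 10, 12, 8 and picks Plus; Vantage would get 14.
- P5: Wexler compares 0, 13, 10 and picks Plus; Vantage would get 11.
Maximizing over 16, 14, 3, 14, 11, Vantage chooses P1. Subgame-perfect outcome: (P1, Basic) with payoffs (16, 11).
For the simultaneous game, intersect best replies.
Vantage's best replies: Basic→P4; Plus→P3; Deluxe→P2.
Wexler's best replies: P1→Basic; P2→Deluxe; P3→Basic; P4→Plus; P5→Plus.
The unique mutual best reply is (P2, Deluxe), giving (14, 12).
Wexler earns 11 sequentially versus 12 at the Nash outcome: worse off.

worse off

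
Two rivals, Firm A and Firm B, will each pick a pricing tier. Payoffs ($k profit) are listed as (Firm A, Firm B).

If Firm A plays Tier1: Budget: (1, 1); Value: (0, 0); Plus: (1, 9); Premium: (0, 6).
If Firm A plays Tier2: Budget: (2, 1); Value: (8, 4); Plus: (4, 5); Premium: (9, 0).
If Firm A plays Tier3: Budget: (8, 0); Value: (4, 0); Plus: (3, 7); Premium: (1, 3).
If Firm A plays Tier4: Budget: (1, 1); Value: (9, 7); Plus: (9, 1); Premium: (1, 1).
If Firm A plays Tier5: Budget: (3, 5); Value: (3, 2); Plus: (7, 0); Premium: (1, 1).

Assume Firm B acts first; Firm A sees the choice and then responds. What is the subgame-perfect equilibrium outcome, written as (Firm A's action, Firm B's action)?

Solve by backward induction (Firm B leads).
- Budget: BR = Tier3, leader payoff 0.
- Value: BR = Tier4, leader payoff 7.
- Plus: BR = Tier4, leader payoff 1.
- Premium: BR = Tier2, leader payoff 0.
Firm B's induced payoffs are 0, 7, 1, 0, so Firm B commits to Value. Subgame-perfect outcome: (Tier4, Value) with payoffs (9, 7).

(Tier4, Value)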